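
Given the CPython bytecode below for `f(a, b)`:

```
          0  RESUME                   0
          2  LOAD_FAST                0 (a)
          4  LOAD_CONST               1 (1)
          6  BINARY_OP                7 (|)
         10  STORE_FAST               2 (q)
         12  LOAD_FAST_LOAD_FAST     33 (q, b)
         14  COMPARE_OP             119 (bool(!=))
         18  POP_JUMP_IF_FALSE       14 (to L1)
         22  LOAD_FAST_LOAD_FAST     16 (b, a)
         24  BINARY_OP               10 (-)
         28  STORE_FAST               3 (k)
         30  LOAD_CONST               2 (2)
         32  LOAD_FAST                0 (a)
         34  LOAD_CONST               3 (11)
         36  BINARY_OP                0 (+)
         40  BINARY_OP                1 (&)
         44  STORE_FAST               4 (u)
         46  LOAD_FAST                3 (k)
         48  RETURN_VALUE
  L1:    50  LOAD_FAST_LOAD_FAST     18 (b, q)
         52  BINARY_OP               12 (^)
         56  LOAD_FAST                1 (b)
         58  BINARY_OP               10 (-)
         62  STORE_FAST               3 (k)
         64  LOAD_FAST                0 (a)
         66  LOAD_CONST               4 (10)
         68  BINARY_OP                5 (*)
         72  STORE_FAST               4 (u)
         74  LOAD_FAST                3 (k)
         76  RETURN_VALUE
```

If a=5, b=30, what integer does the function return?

25

LOAD_FAST a → push 5. Stack: [5]
LOAD_CONST → push 1. Stack: [5, 1]
BINARY_OP | → 5 | 1 = 5. Stack: [5]
STORE_FAST q → q=5. Stack: []
LOAD_FAST_LOAD_FAST q,b → push 5,30. Stack: [5, 30]
COMPARE_OP bool(!=) → 5 vs 30 = True. Stack: [True]
POP_JUMP_IF_FALSE → pop True; no jump. Stack: []
LOAD_FAST_LOAD_FAST b,a → push 30,5. Stack: [30, 5]
BINARY_OP - → 30 - 5 = 25. Stack: [25]
STORE_FAST k → k=25. Stack: []
LOAD_CONST → push 2. Stack: [2]
LOAD_FAST a → push 5. Stack: [2, 5]
LOAD_CONST → push 11. Stack: [2, 5, 11]
BINARY_OP + → 5 + 11 = 16. Stack: [2, 16]
BINARY_OP & → 2 & 16 = 0. Stack: [0]
STORE_FAST u → u=0. Stack: []
LOAD_FAST k → push 25. Stack: [25]
RETURN_VALUE → return 25.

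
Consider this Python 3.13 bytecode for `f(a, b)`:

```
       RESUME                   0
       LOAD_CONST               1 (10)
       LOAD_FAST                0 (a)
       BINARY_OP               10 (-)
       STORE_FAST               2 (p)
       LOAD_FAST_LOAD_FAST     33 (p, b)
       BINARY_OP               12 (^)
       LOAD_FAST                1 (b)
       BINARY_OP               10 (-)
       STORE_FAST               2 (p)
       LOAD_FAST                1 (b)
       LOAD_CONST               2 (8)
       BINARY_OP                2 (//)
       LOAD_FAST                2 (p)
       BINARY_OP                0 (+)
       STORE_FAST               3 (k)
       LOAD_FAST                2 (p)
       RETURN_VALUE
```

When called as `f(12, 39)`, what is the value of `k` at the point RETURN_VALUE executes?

-74

LOAD_CONST → push 10. Stack: [10]
LOAD_FAST a → push 12. Stack: [10, 12]
BINARY_OP - → 10 - 12 = -2. Stack: [-2]
STORE_FAST p → p=-2. Stack: []
LOAD_FAST_LOAD_FAST p,b → push -2,39. Stack: [-2, 39]
BINARY_OP ^ → -2 ^ 39 = -39. Stack: [-39]
LOAD_FAST b → push 39. Stack: [-39, 39]
BINARY_OP - → -39 - 39 = -78. Stack: [-78]
STORE_FAST p → p=-78. Stack: []
LOAD_FAST b → push 39. Stack: [39]
LOAD_CONST → push 8. Stack: [39, 8]
BINARY_OP // → 39 // 8 = 4. Stack: [4]
LOAD_FAST p → push -78. Stack: [4, -78]
BINARY_OP + → 4 + -78 = -74. Stack: [-74]
STORE_FAST k → k=-74. Stack: []
LOAD_FAST p → push -78. Stack: [-78]
RETURN_VALUE → return -78.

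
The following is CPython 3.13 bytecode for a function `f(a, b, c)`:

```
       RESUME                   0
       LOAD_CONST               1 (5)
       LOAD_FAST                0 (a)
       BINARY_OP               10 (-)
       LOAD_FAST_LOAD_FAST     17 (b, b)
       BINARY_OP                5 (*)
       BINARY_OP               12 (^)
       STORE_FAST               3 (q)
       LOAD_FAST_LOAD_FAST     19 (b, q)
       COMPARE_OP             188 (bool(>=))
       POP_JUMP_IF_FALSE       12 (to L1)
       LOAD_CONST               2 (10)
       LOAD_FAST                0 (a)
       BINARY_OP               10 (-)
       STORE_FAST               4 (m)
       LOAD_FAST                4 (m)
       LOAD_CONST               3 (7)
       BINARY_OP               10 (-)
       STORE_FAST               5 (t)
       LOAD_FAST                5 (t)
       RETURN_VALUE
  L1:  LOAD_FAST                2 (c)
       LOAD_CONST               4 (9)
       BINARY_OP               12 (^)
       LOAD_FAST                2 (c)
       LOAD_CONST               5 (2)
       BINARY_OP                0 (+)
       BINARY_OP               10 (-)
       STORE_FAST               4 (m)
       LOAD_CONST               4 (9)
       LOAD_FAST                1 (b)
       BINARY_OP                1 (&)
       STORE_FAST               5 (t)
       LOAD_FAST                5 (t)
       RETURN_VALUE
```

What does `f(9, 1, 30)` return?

LOAD_CONST → push 5. Stack: [5]
LOAD_FAST a → push 9. Stack: [5, 9]
BINARY_OP - → 5 - 9 = -4. Stack: [-4]
LOAD_FAST_LOAD_FAST b,b → push 1,1. Stack: [-4, 1, 1]
BINARY_OP * → 1 * 1 = 1. Stack: [-4, 1]
BINARY_OP ^ → -4 ^ 1 = -3. Stack: [-3]
STORE_FAST q → q=-3. Stack: []
LOAD_FAST_LOAD_FAST b,q → push 1,-3. Stack: [1, -3]
COMPARE_OP bool(>=) → 1 vs -3 = True. Stack: [True]
POP_JUMP_IF_FALSE → pop True; no jump. Stack: []
LOAD_CONST → push 10. Stack: [10]
LOAD_FAST a → push 9. Stack: [10, 9]
BINARY_OP - → 10 - 9 = 1. Stack: [1]
STORE_FAST m → m=1. Stack: []
LOAD_FAST m → push 1. Stack: [1]
LOAD_CONST → push 7. Stack: [1, 7]
BINARY_OP - → 1 - 7 = -6. Stack: [-6]
STORE_FAST t → t=-6. Stack: []
LOAD_FAST t → push -6. Stack: [-6]
RETURN_VALUE → return -6.

-6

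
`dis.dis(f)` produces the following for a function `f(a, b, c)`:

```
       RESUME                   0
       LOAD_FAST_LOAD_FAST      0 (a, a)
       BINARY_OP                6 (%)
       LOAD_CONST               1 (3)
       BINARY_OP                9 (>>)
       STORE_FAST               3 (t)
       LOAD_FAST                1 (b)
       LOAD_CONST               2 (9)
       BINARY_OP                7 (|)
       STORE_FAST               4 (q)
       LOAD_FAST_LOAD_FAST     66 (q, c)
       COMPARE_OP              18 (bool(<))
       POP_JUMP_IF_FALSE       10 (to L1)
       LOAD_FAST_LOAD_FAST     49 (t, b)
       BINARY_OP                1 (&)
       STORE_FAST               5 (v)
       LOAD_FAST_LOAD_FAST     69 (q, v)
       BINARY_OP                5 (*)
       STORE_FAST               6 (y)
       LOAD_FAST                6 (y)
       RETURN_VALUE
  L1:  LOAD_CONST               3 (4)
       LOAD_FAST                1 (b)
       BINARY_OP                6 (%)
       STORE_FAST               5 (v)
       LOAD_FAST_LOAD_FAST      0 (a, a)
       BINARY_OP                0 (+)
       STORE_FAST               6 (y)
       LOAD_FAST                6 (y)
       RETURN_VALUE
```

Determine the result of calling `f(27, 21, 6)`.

LOAD_FAST_LOAD_FAST a,a → push 27,27. Stack: [27, 27]
BINARY_OP % → 27 % 27 = 0. Stack: [0]
LOAD_CONST → push 3. Stack: [0, 3]
BINARY_OP >> → 0 >> 3 = 0. Stack: [0]
STORE_FAST t → t=0. Stack: []
LOAD_FAST b → push 21. Stack: [21]
LOAD_CONST → push 9. Stack: [21, 9]
BINARY_OP | → 21 | 9 = 29. Stack: [29]
STORE_FAST q → q=29. Stack: []
LOAD_FAST_LOAD_FAST q,c → push 29,6. Stack: [29, 6]
COMPARE_OP bool(<) → 29 vs 6 = False. Stack: [False]
POP_JUMP_IF_FALSE → pop False; jump. Stack: []
LOAD_CONST → push 4. Stack: [4]
LOAD_FAST b → push 21. Stack: [4, 21]
BINARY_OP % → 4 % 21 = 4. Stack: [4]
STORE_FAST v → v=4. Stack: []
LOAD_FAST_LOAD_FAST a,a → push 27,27. Stack: [27, 27]
BINARY_OP + → 27 + 27 = 54. Stack: [54]
STORE_FAST y → y=54. Stack: []
LOAD_FAST y → push 54. Stack: [54]
RETURN_VALUE → return 54.

54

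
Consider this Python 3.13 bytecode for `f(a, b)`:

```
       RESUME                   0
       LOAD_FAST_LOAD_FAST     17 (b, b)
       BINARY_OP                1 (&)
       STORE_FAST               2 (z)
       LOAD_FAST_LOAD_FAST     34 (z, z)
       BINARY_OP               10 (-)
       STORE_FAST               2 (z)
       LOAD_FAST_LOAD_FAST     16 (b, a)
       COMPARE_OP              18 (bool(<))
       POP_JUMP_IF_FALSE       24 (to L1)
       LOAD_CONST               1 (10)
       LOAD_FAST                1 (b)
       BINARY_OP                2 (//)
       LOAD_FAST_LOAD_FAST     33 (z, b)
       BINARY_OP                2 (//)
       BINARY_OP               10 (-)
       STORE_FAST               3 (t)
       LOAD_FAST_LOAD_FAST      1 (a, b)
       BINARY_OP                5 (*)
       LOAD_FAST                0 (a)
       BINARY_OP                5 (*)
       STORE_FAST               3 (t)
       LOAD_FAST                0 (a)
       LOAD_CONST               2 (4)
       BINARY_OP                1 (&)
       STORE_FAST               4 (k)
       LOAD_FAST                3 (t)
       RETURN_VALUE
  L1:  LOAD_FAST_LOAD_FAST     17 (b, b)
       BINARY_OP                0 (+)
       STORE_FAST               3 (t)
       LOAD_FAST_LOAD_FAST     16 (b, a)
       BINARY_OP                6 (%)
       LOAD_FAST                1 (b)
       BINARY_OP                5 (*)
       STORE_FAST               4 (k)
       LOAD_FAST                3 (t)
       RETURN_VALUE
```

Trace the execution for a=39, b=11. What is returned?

LOAD_FAST_LOAD_FAST b,b → push 11,11. Stack: [11, 11]
BINARY_OP & → 11 & 11 = 11. Stack: [11]
STORE_FAST z → z=11. Stack: []
LOAD_FAST_LOAD_FAST z,z → push 11,11. Stack: [11, 11]
BINARY_OP - → 11 - 11 = 0. Stack: [0]
STORE_FAST z → z=0. Stack: []
LOAD_FAST_LOAD_FAST b,a → push 11,39. Stack: [11, 39]
COMPARE_OP bool(<) → 11 vs 39 = True. Stack: [True]
POP_JUMP_IF_FALSE → pop True; no jump. Stack: []
LOAD_CONST → push 10. Stack: [10]
LOAD_FAST b → push 11. Stack: [10, 11]
BINARY_OP // → 10 // 11 = 0. Stack: [0]
LOAD_FAST_LOAD_FAST z,b → push 0,11. Stack: [0, 0, 11]
BINARY_OP // → 0 // 11 = 0. Stack: [0, 0]
BINARY_OP - → 0 - 0 = 0. Stack: [0]
STORE_FAST t → t=0. Stack: []
LOAD_FAST_LOAD_FAST a,b → push 39,11. Stack: [39, 11]
BINARY_OP * → 39 * 11 = 429. Stack: [429]
LOAD_FAST a → push 39. Stack: [429, 39]
BINARY_OP * → 429 * 39 = 16731. Stack: [16731]
STORE_FAST t → t=16731. Stack: []
LOAD_FAST a → push 39. Stack: [39]
LOAD_CONST → push 4. Stack: [39, 4]
BINARY_OP & → 39 & 4 = 4. Stack: [4]
STORE_FAST k → k=4. Stack: []
LOAD_FAST t → push 16731. Stack: [16731]
RETURN_VALUE → return 16731.

16731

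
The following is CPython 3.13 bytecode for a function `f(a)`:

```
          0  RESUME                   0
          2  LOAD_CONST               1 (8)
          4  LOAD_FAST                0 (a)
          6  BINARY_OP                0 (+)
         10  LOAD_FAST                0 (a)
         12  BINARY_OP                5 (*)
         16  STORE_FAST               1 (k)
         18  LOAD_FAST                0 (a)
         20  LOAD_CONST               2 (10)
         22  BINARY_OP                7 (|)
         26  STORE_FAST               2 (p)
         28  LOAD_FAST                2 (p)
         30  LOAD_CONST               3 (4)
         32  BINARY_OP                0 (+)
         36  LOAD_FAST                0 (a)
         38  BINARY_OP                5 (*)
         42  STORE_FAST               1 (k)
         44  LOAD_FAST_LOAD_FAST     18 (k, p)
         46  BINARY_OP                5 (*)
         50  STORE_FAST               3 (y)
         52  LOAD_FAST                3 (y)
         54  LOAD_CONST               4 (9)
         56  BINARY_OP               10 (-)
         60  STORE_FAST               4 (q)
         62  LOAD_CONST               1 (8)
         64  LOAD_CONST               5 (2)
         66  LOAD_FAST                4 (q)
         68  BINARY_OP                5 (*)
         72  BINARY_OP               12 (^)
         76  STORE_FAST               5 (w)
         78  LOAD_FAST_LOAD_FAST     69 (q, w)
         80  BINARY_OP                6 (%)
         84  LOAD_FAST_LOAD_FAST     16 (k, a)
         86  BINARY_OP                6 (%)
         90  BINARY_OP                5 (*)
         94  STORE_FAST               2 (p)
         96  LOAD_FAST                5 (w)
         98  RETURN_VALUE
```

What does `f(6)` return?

LOAD_CONST → push 8. Stack: [8]
LOAD_FAST a → push 6. Stack: [8, 6]
BINARY_OP + → 8 + 6 = 14. Stack: [14]
LOAD_FAST a → push 6. Stack: [14, 6]
BINARY_OP * → 14 * 6 = 84. Stack: [84]
STORE_FAST k → k=84. Stack: []
LOAD_FAST a → push 6. Stack: [6]
LOAD_CONST → push 10. Stack: [6, 10]
BINARY_OP | → 6 | 10 = 14. Stack: [14]
STORE_FAST p → p=14. Stack: []
LOAD_FAST p → push 14. Stack: [14]
LOAD_CONST → push 4. Stack: [14, 4]
BINARY_OP + → 14 + 4 = 18. Stack: [18]
LOAD_FAST a → push 6. Stack: [18, 6]
BINARY_OP * → 18 * 6 = 108. Stack: [108]
STORE_FAST k → k=108. Stack: []
LOAD_FAST_LOAD_FAST k,p → push 108,14. Stack: [108, 14]
BINARY_OP * → 108 * 14 = 1512. Stack: [1512]
STORE_FAST y → y=1512. Stack: []
LOAD_FAST y → push 1512. Stack: [1512]
LOAD_CONST → push 9. Stack: [1512, 9]
BINARY_OP - → 1512 - 9 = 1503. Stack: [1503]
STORE_FAST q → q=1503. Stack: []
LOAD_CONST → push 8. Stack: [8]
LOAD_CONST → push 2. Stack: [8, 2]
LOAD_FAST q → push 1503. Stack: [8, 2, 1503]
BINARY_OP * → 2 * 1503 = 3006. Stack: [8, 3006]
BINARY_OP ^ → 8 ^ 3006 = 2998. Stack: [2998]
STORE_FAST w → w=2998. Stack: []
LOAD_FAST_LOAD_FAST q,w → push 1503,2998. Stack: [1503, 2998]
BINARY_OP % → 1503 % 2998 = 1503. Stack: [1503]
LOAD_FAST_LOAD_FAST k,a → push 108,6. Stack: [1503, 108, 6]
BINARY_OP % → 108 % 6 = 0. Stack: [1503, 0]
BINARY_OP * → 1503 * 0 = 0. Stack: [0]
STORE_FAST p → p=0. Stack: []
LOAD_FAST w → push 2998. Stack: [2998]
RETURN_VALUE → return 2998.

2998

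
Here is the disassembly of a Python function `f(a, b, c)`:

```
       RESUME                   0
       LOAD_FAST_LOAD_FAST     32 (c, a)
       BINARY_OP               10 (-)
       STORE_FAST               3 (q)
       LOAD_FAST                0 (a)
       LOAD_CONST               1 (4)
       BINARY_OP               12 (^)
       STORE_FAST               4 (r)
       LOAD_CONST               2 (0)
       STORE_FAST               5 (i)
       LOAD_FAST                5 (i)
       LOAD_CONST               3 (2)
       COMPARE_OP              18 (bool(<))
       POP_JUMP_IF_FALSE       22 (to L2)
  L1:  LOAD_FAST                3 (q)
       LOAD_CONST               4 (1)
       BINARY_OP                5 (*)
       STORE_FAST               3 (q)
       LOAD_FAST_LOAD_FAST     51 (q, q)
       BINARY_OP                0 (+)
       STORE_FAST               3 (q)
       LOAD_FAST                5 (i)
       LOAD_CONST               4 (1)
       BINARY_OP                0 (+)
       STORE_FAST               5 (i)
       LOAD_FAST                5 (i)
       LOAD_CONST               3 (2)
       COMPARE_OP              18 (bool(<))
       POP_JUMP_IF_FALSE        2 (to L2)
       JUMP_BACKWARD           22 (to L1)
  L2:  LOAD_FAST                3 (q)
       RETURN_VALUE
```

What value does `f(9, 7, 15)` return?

LOAD_FAST_LOAD_FAST c,a → push 15,9. Stack: [15, 9]
BINARY_OP - → 15 - 9 = 6. Stack: [6]
STORE_FAST q → q=6. Stack: []
LOAD_FAST a → push 9. Stack: [9]
LOAD_CONST → push 4. Stack: [9, 4]
BINARY_OP ^ → 9 ^ 4 = 13. Stack: [13]
STORE_FAST r → r=13. Stack: []
LOAD_CONST → push 0. Stack: [0]
STORE_FAST i → i=0. Stack: []
LOAD_FAST i → push 0. Stack: [0]
LOAD_CONST → push 2. Stack: [0, 2]
COMPARE_OP bool(<) → 0 vs 2 = True. Stack: [True]
POP_JUMP_IF_FALSE → pop True; no jump. Stack: []
LOAD_FAST q → push 6. Stack: [6]
LOAD_CONST → push 1. Stack: [6, 1]
BINARY_OP * → 6 * 1 = 6. Stack: [6]
STORE_FAST q → q=6. Stack: []
LOAD_FAST_LOAD_FAST q,q → push 6,6. Stack: [6, 6]
BINARY_OP + → 6 + 6 = 12. Stack: [12]
STORE_FAST q → q=12. Stack: []
LOAD_FAST i → push 0. Stack: [0]
LOAD_CONST → push 1. Stack: [0, 1]
BINARY_OP + → 0 + 1 = 1. Stack: [1]
STORE_FAST i → i=1. Stack: []
LOAD_FAST i → push 1. Stack: [1]
LOAD_CONST → push 2. Stack: [1, 2]
COMPARE_OP bool(<) → 1 vs 2 = True. Stack: [True]
POP_JUMP_IF_FALSE → pop True; no jump. Stack: []
LOAD_FAST q → push 12. Stack: [12]
LOAD_CONST → push 1. Stack: [12, 1]
BINARY_OP * → 12 * 1 = 12. Stack: [12]
STORE_FAST q → q=12. Stack: []
LOAD_FAST_LOAD_FAST q,q → push 12,12. Stack: [12, 12]
BINARY_OP + → 12 + 12 = 24. Stack: [24]
STORE_FAST q → q=24. Stack: []
LOAD_FAST i → push 1. Stack: [1]
LOAD_CONST → push 1. Stack: [1, 1]
BINARY_OP + → 1 + 1 = 2. Stack: [2]
STORE_FAST i → i=2. Stack: []
LOAD_FAST i → push 2. Stack: [2]
LOAD_CONST → push 2. Stack: [2, 2]
COMPARE_OP bool(<) → 2 vs 2 = False. Stack: [False]
POP_JUMP_IF_FALSE → pop False; jump. Stack: []
LOAD_FAST q → push 24. Stack: [24]
RETURN_VALUE → return 24.

24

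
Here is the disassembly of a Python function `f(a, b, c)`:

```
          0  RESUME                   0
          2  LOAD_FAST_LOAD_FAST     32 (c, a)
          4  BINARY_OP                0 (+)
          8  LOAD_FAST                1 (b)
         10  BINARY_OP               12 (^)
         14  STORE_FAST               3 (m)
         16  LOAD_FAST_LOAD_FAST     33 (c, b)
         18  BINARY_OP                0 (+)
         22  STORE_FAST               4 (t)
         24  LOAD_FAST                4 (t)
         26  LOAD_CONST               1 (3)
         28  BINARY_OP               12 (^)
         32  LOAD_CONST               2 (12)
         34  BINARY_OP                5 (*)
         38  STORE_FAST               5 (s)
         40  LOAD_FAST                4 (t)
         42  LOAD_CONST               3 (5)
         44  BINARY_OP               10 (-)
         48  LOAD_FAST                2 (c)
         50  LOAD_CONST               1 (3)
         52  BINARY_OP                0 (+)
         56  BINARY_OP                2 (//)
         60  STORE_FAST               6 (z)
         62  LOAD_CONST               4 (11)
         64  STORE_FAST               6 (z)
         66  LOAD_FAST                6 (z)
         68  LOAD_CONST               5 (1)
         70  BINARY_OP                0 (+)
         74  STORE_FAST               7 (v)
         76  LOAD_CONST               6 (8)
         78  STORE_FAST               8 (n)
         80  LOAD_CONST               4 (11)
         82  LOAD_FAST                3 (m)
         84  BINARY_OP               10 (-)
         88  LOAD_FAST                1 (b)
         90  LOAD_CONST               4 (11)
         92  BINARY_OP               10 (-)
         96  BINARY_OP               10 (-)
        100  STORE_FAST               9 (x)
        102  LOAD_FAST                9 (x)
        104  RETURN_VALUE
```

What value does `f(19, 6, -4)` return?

LOAD_FAST_LOAD_FAST c,a → push -4,19. Stack: [-4, 19]
BINARY_OP + → -4 + 19 = 15. Stack: [15]
LOAD_FAST b → push 6. Stack: [15, 6]
BINARY_OP ^ → 15 ^ 6 = 9. Stack: [9]
STORE_FAST m → m=9. Stack: []
LOAD_FAST_LOAD_FAST c,b → push -4,6. Stack: [-4, 6]
BINARY_OP + → -4 + 6 = 2. Stack: [2]
STORE_FAST t → t=2. Stack: []
LOAD_FAST t → push 2. Stack: [2]
LOAD_CONST → push 3. Stack: [2, 3]
BINARY_OP ^ → 2 ^ 3 = 1. Stack: [1]
LOAD_CONST → push 12. Stack: [1, 12]
BINARY_OP * → 1 * 12 = 12. Stack: [12]
STORE_FAST s → s=12. Stack: []
LOAD_FAST t → push 2. Stack: [2]
LOAD_CONST → push 5. Stack: [2, 5]
BINARY_OP - → 2 - 5 = -3. Stack: [-3]
LOAD_FAST c → push -4. Stack: [-3, -4]
LOAD_CONST → push 3. Stack: [-3, -4, 3]
BINARY_OP + → -4 + 3 = -1. Stack: [-3, -1]
BINARY_OP // → -3 // -1 = 3. Stack: [3]
STORE_FAST z → z=3. Stack: []
LOAD_CONST → push 11. Stack: [11]
STORE_FAST z → z=11. Stack: []
LOAD_FAST z → push 11. Stack: [11]
LOAD_CONST → push 1. Stack: [11, 1]
BINARY_OP + → 11 + 1 = 12. Stack: [12]
STORE_FAST v → v=12. Stack: []
LOAD_CONST → push 8. Stack: [8]
STORE_FAST n → n=8. Stack: []
LOAD_CONST → push 11. Stack: [11]
LOAD_FAST m → push 9. Stack: [11, 9]
BINARY_OP - → 11 - 9 = 2. Stack: [2]
LOAD_FAST b → push 6. Stack: [2, 6]
LOAD_CONST → push 11. Stack: [2, 6, 11]
BINARY_OP - → 6 - 11 = -5. Stack: [2, -5]
BINARY_OP - → 2 - -5 = 7. Stack: [7]
STORE_FAST x → x=7. Stack: []
LOAD_FAST x → push 7. Stack: [7]
RETURN_VALUE → return 7.

7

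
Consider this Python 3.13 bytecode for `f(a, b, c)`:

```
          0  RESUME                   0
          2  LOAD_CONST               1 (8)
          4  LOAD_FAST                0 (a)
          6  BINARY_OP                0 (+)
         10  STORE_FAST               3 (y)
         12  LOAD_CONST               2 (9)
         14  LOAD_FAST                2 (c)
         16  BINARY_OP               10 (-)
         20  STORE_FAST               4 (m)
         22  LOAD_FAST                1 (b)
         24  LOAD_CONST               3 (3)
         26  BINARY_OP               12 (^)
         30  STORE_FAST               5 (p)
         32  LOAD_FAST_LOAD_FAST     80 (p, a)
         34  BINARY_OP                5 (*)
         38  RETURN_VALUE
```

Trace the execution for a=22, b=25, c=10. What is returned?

LOAD_CONST → push 8. Stack: [8]
LOAD_FAST a → push 22. Stack: [8, 22]
BINARY_OP + → 8 + 22 = 30. Stack: [30]
STORE_FAST y → y=30. Stack: []
LOAD_CONST → push 9. Stack: [9]
LOAD_FAST c → push 10. Stack: [9, 10]
BINARY_OP - → 9 - 10 = -1. Stack: [-1]
STORE_FAST m → m=-1. Stack: []
LOAD_FAST b → push 25. Stack: [25]
LOAD_CONST → push 3. Stack: [25, 3]
BINARY_OP ^ → 25 ^ 3 = 26. Stack: [26]
STORE_FAST p → p=26. Stack: []
LOAD_FAST_LOAD_FAST p,a → push 26,22. Stack: [26, 22]
BINARY_OP * → 26 * 22 = 572. Stack: [572]
RETURN_VALUE → return 572.

572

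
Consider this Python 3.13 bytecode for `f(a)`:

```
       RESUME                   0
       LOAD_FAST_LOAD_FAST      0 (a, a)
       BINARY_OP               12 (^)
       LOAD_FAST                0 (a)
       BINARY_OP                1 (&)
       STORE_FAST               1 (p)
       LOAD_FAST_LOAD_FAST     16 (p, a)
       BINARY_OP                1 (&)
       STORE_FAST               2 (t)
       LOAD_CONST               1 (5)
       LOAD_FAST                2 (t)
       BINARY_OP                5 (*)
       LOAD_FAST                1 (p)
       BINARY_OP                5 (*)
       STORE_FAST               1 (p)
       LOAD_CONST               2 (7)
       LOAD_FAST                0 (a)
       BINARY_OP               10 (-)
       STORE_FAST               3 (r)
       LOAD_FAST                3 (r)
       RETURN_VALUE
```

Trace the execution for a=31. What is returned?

-24

LOAD_FAST_LOAD_FAST a,a → push 31,31. Stack: [31, 31]
BINARY_OP ^ → 31 ^ 31 = 0. Stack: [0]
LOAD_FAST a → push 31. Stack: [0, 31]
BINARY_OP & → 0 & 31 = 0. Stack: [0]
STORE_FAST p → p=0. Stack: []
LOAD_FAST_LOAD_FAST p,a → push 0,31. Stack: [0, 31]
BINARY_OP & → 0 & 31 = 0. Stack: [0]
STORE_FAST t → t=0. Stack: []
LOAD_CONST → push 5. Stack: [5]
LOAD_FAST t → push 0. Stack: [5, 0]
BINARY_OP * → 5 * 0 = 0. Stack: [0]
LOAD_FAST p → push 0. Stack: [0, 0]
BINARY_OP * → 0 * 0 = 0. Stack: [0]
STORE_FAST p → p=0. Stack: []
LOAD_CONST → push 7. Stack: [7]
LOAD_FAST a → push 31. Stack: [7, 31]
BINARY_OP - → 7 - 31 = -24. Stack: [-24]
STORE_FAST r → r=-24. Stack: []
LOAD_FAST r → push -24. Stack: [-24]
RETURN_VALUE → return -24.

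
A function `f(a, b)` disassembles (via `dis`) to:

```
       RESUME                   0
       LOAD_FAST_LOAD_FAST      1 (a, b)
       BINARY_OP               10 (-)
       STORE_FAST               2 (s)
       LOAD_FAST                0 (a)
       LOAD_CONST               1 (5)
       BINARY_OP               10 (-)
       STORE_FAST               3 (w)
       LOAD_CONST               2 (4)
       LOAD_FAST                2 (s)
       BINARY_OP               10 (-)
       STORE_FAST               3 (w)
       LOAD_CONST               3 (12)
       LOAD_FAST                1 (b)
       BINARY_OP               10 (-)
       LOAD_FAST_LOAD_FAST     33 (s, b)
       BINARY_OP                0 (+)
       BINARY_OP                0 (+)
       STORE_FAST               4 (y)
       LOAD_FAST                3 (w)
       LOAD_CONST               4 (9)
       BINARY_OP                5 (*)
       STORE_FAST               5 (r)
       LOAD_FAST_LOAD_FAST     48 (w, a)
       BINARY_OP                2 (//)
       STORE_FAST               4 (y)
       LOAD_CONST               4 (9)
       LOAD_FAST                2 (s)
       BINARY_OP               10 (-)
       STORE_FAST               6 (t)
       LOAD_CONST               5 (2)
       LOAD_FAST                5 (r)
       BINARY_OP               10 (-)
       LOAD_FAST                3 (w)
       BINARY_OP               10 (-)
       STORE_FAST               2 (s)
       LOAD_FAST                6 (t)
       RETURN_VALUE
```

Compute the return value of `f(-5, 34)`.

48

LOAD_FAST_LOAD_FAST a,b → push -5,34. Stack: [-5, 34]
BINARY_OP - → -5 - 34 = -39. Stack: [-39]
STORE_FAST s → s=-39. Stack: []
LOAD_FAST a → push -5. Stack: [-5]
LOAD_CONST → push 5. Stack: [-5, 5]
BINARY_OP - → -5 - 5 = -10. Stack: [-10]
STORE_FAST w → w=-10. Stack: []
LOAD_CONST → push 4. Stack: [4]
LOAD_FAST s → push -39. Stack: [4, -39]
BINARY_OP - → 4 - -39 = 43. Stack: [43]
STORE_FAST w → w=43. Stack: []
LOAD_CONST → push 12. Stack: [12]
LOAD_FAST b → push 34. Stack: [12, 34]
BINARY_OP - → 12 - 34 = -22. Stack: [-22]
LOAD_FAST_LOAD_FAST s,b → push -39,34. Stack: [-22, -39, 34]
BINARY_OP + → -39 + 34 = -5. Stack: [-22, -5]
BINARY_OP + → -22 + -5 = -27. Stack: [-27]
STORE_FAST y → y=-27. Stack: []
LOAD_FAST w → push 43. Stack: [43]
LOAD_CONST → push 9. Stack: [43, 9]
BINARY_OP * → 43 * 9 = 387. Stack: [387]
STORE_FAST r → r=387. Stack: []
LOAD_FAST_LOAD_FAST w,a → push 43,-5. Stack: [43, -5]
BINARY_OP // → 43 // -5 = -9. Stack: [-9]
STORE_FAST y → y=-9. Stack: []
LOAD_CONST → push 9. Stack: [9]
LOAD_FAST s → push -39. Stack: [9, -39]
BINARY_OP - → 9 - -39 = 48. Stack: [48]
STORE_FAST t → t=48. Stack: []
LOAD_CONST → push 2. Stack: [2]
LOAD_FAST r → push 387. Stack: [2, 387]
BINARY_OP - → 2 - 387 = -385. Stack: [-385]
LOAD_FAST w → push 43. Stack: [-385, 43]
BINARY_OP - → -385 - 43 = -428. Stack: [-428]
STORE_FAST s → s=-428. Stack: []
LOAD_FAST t → push 48. Stack: [48]
RETURN_VALUE → return 48.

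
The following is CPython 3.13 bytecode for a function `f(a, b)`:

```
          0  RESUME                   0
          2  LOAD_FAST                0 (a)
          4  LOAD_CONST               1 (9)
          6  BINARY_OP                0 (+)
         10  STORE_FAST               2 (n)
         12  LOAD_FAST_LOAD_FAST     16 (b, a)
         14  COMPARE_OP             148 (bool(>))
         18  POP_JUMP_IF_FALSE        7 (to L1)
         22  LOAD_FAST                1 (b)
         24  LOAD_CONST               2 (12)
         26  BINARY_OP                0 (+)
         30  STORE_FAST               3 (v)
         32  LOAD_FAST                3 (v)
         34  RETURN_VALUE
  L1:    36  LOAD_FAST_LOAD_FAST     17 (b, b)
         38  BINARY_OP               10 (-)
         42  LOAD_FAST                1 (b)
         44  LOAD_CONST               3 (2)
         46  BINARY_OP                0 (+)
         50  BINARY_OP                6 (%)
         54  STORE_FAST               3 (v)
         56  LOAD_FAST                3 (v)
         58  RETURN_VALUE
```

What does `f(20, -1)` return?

0

LOAD_FAST a → push 20. Stack: [20]
LOAD_CONST → push 9. Stack: [20, 9]
BINARY_OP + → 20 + 9 = 29. Stack: [29]
STORE_FAST n → n=29. Stack: []
LOAD_FAST_LOAD_FAST b,a → push -1,20. Stack: [-1, 20]
COMPARE_OP bool(>) → -1 vs 20 = False. Stack: [False]
POP_JUMP_IF_FALSE → pop False; jump. Stack: []
LOAD_FAST_LOAD_FAST b,b → push -1,-1. Stack: [-1, -1]
BINARY_OP - → -1 - -1 = 0. Stack: [0]
LOAD_FAST b → push -1. Stack: [0, -1]
LOAD_CONST → push 2. Stack: [0, -1, 2]
BINARY_OP + → -1 + 2 = 1. Stack: [0, 1]
BINARY_OP % → 0 % 1 = 0. Stack: [0]
STORE_FAST v → v=0. Stack: []
LOAD_FAST v → push 0. Stack: [0]
RETURN_VALUE → return 0.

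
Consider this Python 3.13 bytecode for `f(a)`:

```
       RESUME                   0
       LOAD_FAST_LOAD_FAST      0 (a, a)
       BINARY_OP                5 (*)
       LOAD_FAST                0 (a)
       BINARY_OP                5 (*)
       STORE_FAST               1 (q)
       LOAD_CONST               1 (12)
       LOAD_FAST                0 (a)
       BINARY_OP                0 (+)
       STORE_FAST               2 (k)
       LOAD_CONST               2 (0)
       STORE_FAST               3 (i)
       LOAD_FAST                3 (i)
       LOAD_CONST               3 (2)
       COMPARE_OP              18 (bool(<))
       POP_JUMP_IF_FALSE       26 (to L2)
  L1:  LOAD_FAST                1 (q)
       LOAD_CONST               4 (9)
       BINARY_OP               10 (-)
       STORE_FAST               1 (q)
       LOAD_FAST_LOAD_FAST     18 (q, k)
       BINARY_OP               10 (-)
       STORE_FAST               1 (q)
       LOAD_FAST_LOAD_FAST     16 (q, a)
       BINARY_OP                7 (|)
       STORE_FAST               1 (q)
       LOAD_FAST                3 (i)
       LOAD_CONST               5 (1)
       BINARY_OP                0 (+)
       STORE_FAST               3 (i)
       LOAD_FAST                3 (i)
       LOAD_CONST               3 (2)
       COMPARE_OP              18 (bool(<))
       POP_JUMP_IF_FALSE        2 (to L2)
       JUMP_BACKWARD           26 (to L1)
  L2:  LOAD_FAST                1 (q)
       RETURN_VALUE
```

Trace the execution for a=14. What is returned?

LOAD_FAST_LOAD_FAST a,a → push 14,14. Stack: [14, 14]
BINARY_OP * → 14 * 14 = 196. Stack: [196]
LOAD_FAST a → push 14. Stack: [196, 14]
BINARY_OP * → 196 * 14 = 2744. Stack: [2744]
STORE_FAST q → q=2744. Stack: []
LOAD_CONST → push 12. Stack: [12]
LOAD_FAST a → push 14. Stack: [12, 14]
BINARY_OP + → 12 + 14 = 26. Stack: [26]
STORE_FAST k → k=26. Stack: []
LOAD_CONST → push 0. Stack: [0]
STORE_FAST i → i=0. Stack: []
LOAD_FAST i → push 0. Stack: [0]
LOAD_CONST → push 2. Stack: [0, 2]
COMPARE_OP bool(<) → 0 vs 2 = True. Stack: [True]
POP_JUMP_IF_FALSE → pop True; no jump. Stack: []
LOAD_FAST q → push 2744. Stack: [2744]
LOAD_CONST → push 9. Stack: [2744, 9]
BINARY_OP - → 2744 - 9 = 2735. Stack: [2735]
STORE_FAST q → q=2735. Stack: []
LOAD_FAST_LOAD_FAST q,k → push 2735,26. Stack: [2735, 26]
BINARY_OP - → 2735 - 26 = 2709. Stack: [2709]
STORE_FAST q → q=2709. Stack: []
LOAD_FAST_LOAD_FAST q,a → push 2709,14. Stack: [2709, 14]
BINARY_OP | → 2709 | 14 = 2719. Stack: [2719]
STORE_FAST q → q=2719. Stack: []
LOAD_FAST i → push 0. Stack: [0]
LOAD_CONST → push 1. Stack: [0, 1]
BINARY_OP + → 0 + 1 = 1. Stack: [1]
STORE_FAST i → i=1. Stack: []
LOAD_FAST i → push 1. Stack: [1]
LOAD_CONST → push 2. Stack: [1, 2]
COMPARE_OP bool(<) → 1 vs 2 = True. Stack: [True]
POP_JUMP_IF_FALSE → pop True; no jump. Stack: []
LOAD_FAST q → push 2719. Stack: [2719]
LOAD_CONST → push 9. Stack: [2719, 9]
BINARY_OP - → 2719 - 9 = 2710. Stack: [2710]
STORE_FAST q → q=2710. Stack: []
LOAD_FAST_LOAD_FAST q,k → push 2710,26. Stack: [2710, 26]
BINARY_OP - → 2710 - 26 = 2684. Stack: [2684]
STORE_FAST q → q=2684. Stack: []
LOAD_FAST_LOAD_FAST q,a → push 2684,14. Stack: [2684, 14]
BINARY_OP | → 2684 | 14 = 2686. Stack: [2686]
STORE_FAST q → q=2686. Stack: []
LOAD_FAST i → push 1. Stack: [1]
LOAD_CONST → push 1. Stack: [1, 1]
BINARY_OP + → 1 + 1 = 2. Stack: [2]
STORE_FAST i → i=2. Stack: []
LOAD_FAST i → push 2. Stack: [2]
LOAD_CONST → push 2. Stack: [2, 2]
COMPARE_OP bool(<) → 2 vs 2 = False. Stack: [False]
POP_JUMP_IF_FALSE → pop False; jump. Stack: []
LOAD_FAST q → push 2686. Stack: [2686]
RETURN_VALUE → return 2686.

2686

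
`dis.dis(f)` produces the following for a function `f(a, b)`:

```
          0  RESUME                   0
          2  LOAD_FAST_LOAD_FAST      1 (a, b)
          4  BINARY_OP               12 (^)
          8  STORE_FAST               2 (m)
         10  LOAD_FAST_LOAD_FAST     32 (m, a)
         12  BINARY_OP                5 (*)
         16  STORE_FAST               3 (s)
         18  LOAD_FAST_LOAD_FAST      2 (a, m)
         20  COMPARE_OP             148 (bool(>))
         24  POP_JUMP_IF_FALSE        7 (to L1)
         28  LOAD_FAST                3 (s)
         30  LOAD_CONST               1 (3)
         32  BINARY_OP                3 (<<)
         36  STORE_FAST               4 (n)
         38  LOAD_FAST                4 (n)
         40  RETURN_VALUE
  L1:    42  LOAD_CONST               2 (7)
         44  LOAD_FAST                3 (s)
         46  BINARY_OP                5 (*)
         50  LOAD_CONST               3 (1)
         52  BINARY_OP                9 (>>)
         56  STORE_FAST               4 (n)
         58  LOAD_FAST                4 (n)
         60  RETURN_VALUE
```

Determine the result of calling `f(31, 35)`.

LOAD_FAST_LOAD_FAST a,b → push 31,35. Stack: [31, 35]
BINARY_OP ^ → 31 ^ 35 = 60. Stack: [60]
STORE_FAST m → m=60. Stack: []
LOAD_FAST_LOAD_FAST m,a → push 60,31. Stack: [60, 31]
BINARY_OP * → 60 * 31 = 1860. Stack: [1860]
STORE_FAST s → s=1860. Stack: []
LOAD_FAST_LOAD_FAST a,m → push 31,60. Stack: [31, 60]
COMPARE_OP bool(>) → 31 vs 60 = False. Stack: [False]
POP_JUMP_IF_FALSE → pop False; jump. Stack: []
LOAD_CONST → push 7. Stack: [7]
LOAD_FAST s → push 1860. Stack: [7, 1860]
BINARY_OP * → 7 * 1860 = 13020. Stack: [13020]
LOAD_CONST → push 1. Stack: [13020, 1]
BINARY_OP >> → 13020 >> 1 = 6510. Stack: [6510]
STORE_FAST n → n=6510. Stack: []
LOAD_FAST n → push 6510. Stack: [6510]
RETURN_VALUE → return 6510.

6510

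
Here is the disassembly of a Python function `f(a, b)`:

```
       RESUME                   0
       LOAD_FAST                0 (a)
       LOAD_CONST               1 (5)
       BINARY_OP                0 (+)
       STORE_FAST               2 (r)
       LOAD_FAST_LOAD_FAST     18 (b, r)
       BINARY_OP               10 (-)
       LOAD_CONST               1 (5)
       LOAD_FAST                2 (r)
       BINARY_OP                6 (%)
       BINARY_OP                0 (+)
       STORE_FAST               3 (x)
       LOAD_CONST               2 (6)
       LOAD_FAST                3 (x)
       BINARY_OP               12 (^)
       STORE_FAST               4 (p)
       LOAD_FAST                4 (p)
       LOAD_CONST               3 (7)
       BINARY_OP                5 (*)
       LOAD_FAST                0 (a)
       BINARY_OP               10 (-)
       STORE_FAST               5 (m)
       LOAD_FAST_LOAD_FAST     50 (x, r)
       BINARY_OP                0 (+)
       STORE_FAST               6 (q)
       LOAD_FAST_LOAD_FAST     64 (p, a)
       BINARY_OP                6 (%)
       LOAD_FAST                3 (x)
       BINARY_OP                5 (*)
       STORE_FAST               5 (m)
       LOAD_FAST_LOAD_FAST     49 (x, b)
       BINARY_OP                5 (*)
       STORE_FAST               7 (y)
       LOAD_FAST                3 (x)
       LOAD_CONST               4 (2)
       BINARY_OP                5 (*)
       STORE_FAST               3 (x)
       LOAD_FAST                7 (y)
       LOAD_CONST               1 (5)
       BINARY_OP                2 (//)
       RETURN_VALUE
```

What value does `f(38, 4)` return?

-28

LOAD_FAST a → push 38. Stack: [38]
LOAD_CONST → push 5. Stack: [38, 5]
BINARY_OP + → 38 + 5 = 43. Stack: [43]
STORE_FAST r → r=43. Stack: []
LOAD_FAST_LOAD_FAST b,r → push 4,43. Stack: [4, 43]
BINARY_OP - → 4 - 43 = -39. Stack: [-39]
LOAD_CONST → push 5. Stack: [-39, 5]
LOAD_FAST r → push 43. Stack: [-39, 5, 43]
BINARY_OP % → 5 % 43 = 5. Stack: [-39, 5]
BINARY_OP + → -39 + 5 = -34. Stack: [-34]
STORE_FAST x → x=-34. Stack: []
LOAD_CONST → push 6. Stack: [6]
LOAD_FAST x → push -34. Stack: [6, -34]
BINARY_OP ^ → 6 ^ -34 = -40. Stack: [-40]
STORE_FAST p → p=-40. Stack: []
LOAD_FAST p → push -40. Stack: [-40]
LOAD_CONST → push 7. Stack: [-40, 7]
BINARY_OP * → -40 * 7 = -280. Stack: [-280]
LOAD_FAST a → push 38. Stack: [-280, 38]
BINARY_OP - → -280 - 38 = -318. Stack: [-318]
STORE_FAST m → m=-318. Stack: []
LOAD_FAST_LOAD_FAST x,r → push -34,43. Stack: [-34, 43]
BINARY_OP + → -34 + 43 = 9. Stack: [9]
STORE_FAST q → q=9. Stack: []
LOAD_FAST_LOAD_FAST p,a → push -40,38. Stack: [-40, 38]
BINARY_OP % → -40 % 38 = 36. Stack: [36]
LOAD_FAST x → push -34. Stack: [36, -34]
BINARY_OP * → 36 * -34 = -1224. Stack: [-1224]
STORE_FAST m → m=-1224. Stack: []
LOAD_FAST_LOAD_FAST x,b → push -34,4. Stack: [-34, 4]
BINARY_OP * → -34 * 4 = -136. Stack: [-136]
STORE_FAST y → y=-136. Stack: []
LOAD_FAST x → push -34. Stack: [-34]
LOAD_CONST → push 2. Stack: [-34, 2]
BINARY_OP * → -34 * 2 = -68. Stack: [-68]
STORE_FAST x → x=-68. Stack: []
LOAD_FAST y → push -136. Stack: [-136]
LOAD_CONST → push 5. Stack: [-136, 5]
BINARY_OP // → -136 // 5 = -28. Stack: [-28]
RETURN_VALUE → return -28.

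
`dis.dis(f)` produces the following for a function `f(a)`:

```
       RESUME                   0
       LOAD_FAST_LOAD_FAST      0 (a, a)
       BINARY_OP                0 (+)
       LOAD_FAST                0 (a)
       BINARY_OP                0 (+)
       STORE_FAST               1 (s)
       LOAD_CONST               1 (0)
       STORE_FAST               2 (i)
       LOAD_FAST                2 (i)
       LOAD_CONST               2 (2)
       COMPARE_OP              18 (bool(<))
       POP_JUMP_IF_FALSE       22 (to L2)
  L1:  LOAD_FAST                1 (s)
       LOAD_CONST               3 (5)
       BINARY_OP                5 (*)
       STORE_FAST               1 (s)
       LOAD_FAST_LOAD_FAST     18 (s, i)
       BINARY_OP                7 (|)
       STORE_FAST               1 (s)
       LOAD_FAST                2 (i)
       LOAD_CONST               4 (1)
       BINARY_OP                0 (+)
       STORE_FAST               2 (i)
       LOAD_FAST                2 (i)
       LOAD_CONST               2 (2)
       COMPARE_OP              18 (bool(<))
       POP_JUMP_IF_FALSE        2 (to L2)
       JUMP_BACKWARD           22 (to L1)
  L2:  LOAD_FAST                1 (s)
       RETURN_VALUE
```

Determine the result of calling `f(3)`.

225

LOAD_FAST_LOAD_FAST a,a → push 3,3. Stack: [3, 3]
BINARY_OP + → 3 + 3 = 6. Stack: [6]
LOAD_FAST a → push 3. Stack: [6, 3]
BINARY_OP + → 6 + 3 = 9. Stack: [9]
STORE_FAST s → s=9. Stack: []
LOAD_CONST → push 0. Stack: [0]
STORE_FAST i → i=0. Stack: []
LOAD_FAST i → push 0. Stack: [0]
LOAD_CONST → push 2. Stack: [0, 2]
COMPARE_OP bool(<) → 0 vs 2 = True. Stack: [True]
POP_JUMP_IF_FALSE → pop True; no jump. Stack: []
LOAD_FAST s → push 9. Stack: [9]
LOAD_CONST → push 5. Stack: [9, 5]
BINARY_OP * → 9 * 5 = 45. Stack: [45]
STORE_FAST s → s=45. Stack: []
LOAD_FAST_LOAD_FAST s,i → push 45,0. Stack: [45, 0]
BINARY_OP | → 45 | 0 = 45. Stack: [45]
STORE_FAST s → s=45. Stack: []
LOAD_FAST i → push 0. Stack: [0]
LOAD_CONST → push 1. Stack: [0, 1]
BINARY_OP + → 0 + 1 = 1. Stack: [1]
STORE_FAST i → i=1. Stack: []
LOAD_FAST i → push 1. Stack: [1]
LOAD_CONST → push 2. Stack: [1, 2]
COMPARE_OP bool(<) → 1 vs 2 = True. Stack: [True]
POP_JUMP_IF_FALSE → pop True; no jump. Stack: []
LOAD_FAST s → push 45. Stack: [45]
LOAD_CONST → push 5. Stack: [45, 5]
BINARY_OP * → 45 * 5 = 225. Stack: [225]
STORE_FAST s → s=225. Stack: []
LOAD_FAST_LOAD_FAST s,i → push 225,1. Stack: [225, 1]
BINARY_OP | → 225 | 1 = 225. Stack: [225]
STORE_FAST s → s=225. Stack: []
LOAD_FAST i → push 1. Stack: [1]
LOAD_CONST → push 1. Stack: [1, 1]
BINARY_OP + → 1 + 1 = 2. Stack: [2]
STORE_FAST i → i=2. Stack: []
LOAD_FAST i → push 2. Stack: [2]
LOAD_CONST → push 2. Stack: [2, 2]
COMPARE_OP bool(<) → 2 vs 2 = False. Stack: [False]
POP_JUMP_IF_FALSE → pop False; jump. Stack: []
LOAD_FAST s → push 225. Stack: [225]
RETURN_VALUE → return 225.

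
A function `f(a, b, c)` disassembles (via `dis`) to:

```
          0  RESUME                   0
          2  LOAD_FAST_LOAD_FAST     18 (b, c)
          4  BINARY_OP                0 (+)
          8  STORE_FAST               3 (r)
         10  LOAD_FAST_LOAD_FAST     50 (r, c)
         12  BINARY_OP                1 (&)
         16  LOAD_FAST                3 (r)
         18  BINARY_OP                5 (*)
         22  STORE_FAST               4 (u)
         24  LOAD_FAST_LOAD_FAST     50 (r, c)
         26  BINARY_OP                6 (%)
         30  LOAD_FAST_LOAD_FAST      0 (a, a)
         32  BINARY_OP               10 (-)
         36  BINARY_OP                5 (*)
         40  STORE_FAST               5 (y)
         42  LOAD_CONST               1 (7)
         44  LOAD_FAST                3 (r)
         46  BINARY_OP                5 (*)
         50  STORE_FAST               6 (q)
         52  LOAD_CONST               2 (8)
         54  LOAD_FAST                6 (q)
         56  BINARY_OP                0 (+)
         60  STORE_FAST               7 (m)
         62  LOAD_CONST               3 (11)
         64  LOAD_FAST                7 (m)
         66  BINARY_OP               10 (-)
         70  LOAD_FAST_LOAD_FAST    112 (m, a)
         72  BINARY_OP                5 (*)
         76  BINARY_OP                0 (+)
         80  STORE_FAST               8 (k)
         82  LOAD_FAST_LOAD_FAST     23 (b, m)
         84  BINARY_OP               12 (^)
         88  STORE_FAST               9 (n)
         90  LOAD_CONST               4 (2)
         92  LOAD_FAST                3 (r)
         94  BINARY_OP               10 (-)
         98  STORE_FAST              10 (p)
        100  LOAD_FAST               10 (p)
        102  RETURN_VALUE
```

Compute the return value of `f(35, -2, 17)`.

-13

LOAD_FAST_LOAD_FAST b,c → push -2,17. Stack: [-2, 17]
BINARY_OP + → -2 + 17 = 15. Stack: [15]
STORE_FAST r → r=15. Stack: []
LOAD_FAST_LOAD_FAST r,c → push 15,17. Stack: [15, 17]
BINARY_OP & → 15 & 17 = 1. Stack: [1]
LOAD_FAST r → push 15. Stack: [1, 15]
BINARY_OP * → 1 * 15 = 15. Stack: [15]
STORE_FAST u → u=15. Stack: []
LOAD_FAST_LOAD_FAST r,c → push 15,17. Stack: [15, 17]
BINARY_OP % → 15 % 17 = 15. Stack: [15]
LOAD_FAST_LOAD_FAST a,a → push 35,35. Stack: [15, 35, 35]
BINARY_OP - → 35 - 35 = 0. Stack: [15, 0]
BINARY_OP * → 15 * 0 = 0. Stack: [0]
STORE_FAST y → y=0. Stack: []
LOAD_CONST → push 7. Stack: [7]
LOAD_FAST r → push 15. Stack: [7, 15]
BINARY_OP * → 7 * 15 = 105. Stack: [105]
STORE_FAST q → q=105. Stack: []
LOAD_CONST → push 8. Stack: [8]
LOAD_FAST q → push 105. Stack: [8, 105]
BINARY_OP + → 8 + 105 = 113. Stack: [113]
STORE_FAST m → m=113. Stack: []
LOAD_CONST → push 11. Stack: [11]
LOAD_FAST m → push 113. Stack: [11, 113]
BINARY_OP - → 11 - 113 = -102. Stack: [-102]
LOAD_FAST_LOAD_FAST m,a → push 113,35. Stack: [-102, 113, 35]
BINARY_OP * → 113 * 35 = 3955. Stack: [-102, 3955]
BINARY_OP + → -102 + 3955 = 3853. Stack: [3853]
STORE_FAST k → k=3853. Stack: []
LOAD_FAST_LOAD_FAST b,m → push -2,113. Stack: [-2, 113]
BINARY_OP ^ → -2 ^ 113 = -113. Stack: [-113]
STORE_FAST n → n=-113. Stack: []
LOAD_CONST → push 2. Stack: [2]
LOAD_FAST r → push 15. Stack: [2, 15]
BINARY_OP - → 2 - 15 = -13. Stack: [-13]
STORE_FAST p → p=-13. Stack: []
LOAD_FAST p → push -13. Stack: [-13]
RETURN_VALUE → return -13.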